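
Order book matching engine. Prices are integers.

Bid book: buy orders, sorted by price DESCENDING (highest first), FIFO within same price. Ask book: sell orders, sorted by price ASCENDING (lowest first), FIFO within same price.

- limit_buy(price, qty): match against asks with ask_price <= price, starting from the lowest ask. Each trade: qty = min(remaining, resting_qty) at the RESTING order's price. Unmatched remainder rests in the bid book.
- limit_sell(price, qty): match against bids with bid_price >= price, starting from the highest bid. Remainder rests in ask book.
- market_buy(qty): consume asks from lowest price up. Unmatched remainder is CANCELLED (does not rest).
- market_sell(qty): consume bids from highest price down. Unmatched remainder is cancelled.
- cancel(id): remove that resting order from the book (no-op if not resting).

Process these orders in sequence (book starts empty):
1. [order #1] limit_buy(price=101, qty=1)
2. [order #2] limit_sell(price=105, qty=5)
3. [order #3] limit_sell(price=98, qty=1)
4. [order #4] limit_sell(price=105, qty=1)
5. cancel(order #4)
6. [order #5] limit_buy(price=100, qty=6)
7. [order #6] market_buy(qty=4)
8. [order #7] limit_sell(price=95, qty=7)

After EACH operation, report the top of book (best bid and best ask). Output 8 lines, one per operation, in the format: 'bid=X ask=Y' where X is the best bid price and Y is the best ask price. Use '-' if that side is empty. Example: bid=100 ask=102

After op 1 [order #1] limit_buy(price=101, qty=1): fills=none; bids=[#1:1@101] asks=[-]
After op 2 [order #2] limit_sell(price=105, qty=5): fills=none; bids=[#1:1@101] asks=[#2:5@105]
After op 3 [order #3] limit_sell(price=98, qty=1): fills=#1x#3:1@101; bids=[-] asks=[#2:5@105]
After op 4 [order #4] limit_sell(price=105, qty=1): fills=none; bids=[-] asks=[#2:5@105 #4:1@105]
After op 5 cancel(order #4): fills=none; bids=[-] asks=[#2:5@105]
After op 6 [order #5] limit_buy(price=100, qty=6): fills=none; bids=[#5:6@100] asks=[#2:5@105]
After op 7 [order #6] market_buy(qty=4): fills=#6x#2:4@105; bids=[#5:6@100] asks=[#2:1@105]
After op 8 [order #7] limit_sell(price=95, qty=7): fills=#5x#7:6@100; bids=[-] asks=[#7:1@95 #2:1@105]

Answer: bid=101 ask=-
bid=101 ask=105
bid=- ask=105
bid=- ask=105
bid=- ask=105
bid=100 ask=105
bid=100 ask=105
bid=- ask=95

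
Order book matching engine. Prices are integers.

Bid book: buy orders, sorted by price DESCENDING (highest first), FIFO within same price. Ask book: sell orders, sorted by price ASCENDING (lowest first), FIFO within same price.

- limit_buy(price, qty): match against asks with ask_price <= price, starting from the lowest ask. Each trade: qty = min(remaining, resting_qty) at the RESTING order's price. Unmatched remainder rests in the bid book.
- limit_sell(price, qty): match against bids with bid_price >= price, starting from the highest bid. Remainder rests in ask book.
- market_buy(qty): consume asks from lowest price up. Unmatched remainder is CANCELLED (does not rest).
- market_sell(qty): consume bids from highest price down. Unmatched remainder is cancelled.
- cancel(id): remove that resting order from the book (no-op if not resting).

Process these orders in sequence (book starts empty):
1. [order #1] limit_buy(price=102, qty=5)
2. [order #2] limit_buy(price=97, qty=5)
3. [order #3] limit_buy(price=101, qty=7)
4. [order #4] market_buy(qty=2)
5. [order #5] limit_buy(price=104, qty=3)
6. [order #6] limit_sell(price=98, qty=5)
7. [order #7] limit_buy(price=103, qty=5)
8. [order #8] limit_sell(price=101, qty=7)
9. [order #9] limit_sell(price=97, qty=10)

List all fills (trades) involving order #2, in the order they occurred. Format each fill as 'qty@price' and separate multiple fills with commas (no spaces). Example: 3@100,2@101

After op 1 [order #1] limit_buy(price=102, qty=5): fills=none; bids=[#1:5@102] asks=[-]
After op 2 [order #2] limit_buy(price=97, qty=5): fills=none; bids=[#1:5@102 #2:5@97] asks=[-]
After op 3 [order #3] limit_buy(price=101, qty=7): fills=none; bids=[#1:5@102 #3:7@101 #2:5@97] asks=[-]
After op 4 [order #4] market_buy(qty=2): fills=none; bids=[#1:5@102 #3:7@101 #2:5@97] asks=[-]
After op 5 [order #5] limit_buy(price=104, qty=3): fills=none; bids=[#5:3@104 #1:5@102 #3:7@101 #2:5@97] asks=[-]
After op 6 [order #6] limit_sell(price=98, qty=5): fills=#5x#6:3@104 #1x#6:2@102; bids=[#1:3@102 #3:7@101 #2:5@97] asks=[-]
After op 7 [order #7] limit_buy(price=103, qty=5): fills=none; bids=[#7:5@103 #1:3@102 #3:7@101 #2:5@97] asks=[-]
After op 8 [order #8] limit_sell(price=101, qty=7): fills=#7x#8:5@103 #1x#8:2@102; bids=[#1:1@102 #3:7@101 #2:5@97] asks=[-]
After op 9 [order #9] limit_sell(price=97, qty=10): fills=#1x#9:1@102 #3x#9:7@101 #2x#9:2@97; bids=[#2:3@97] asks=[-]

Answer: 2@97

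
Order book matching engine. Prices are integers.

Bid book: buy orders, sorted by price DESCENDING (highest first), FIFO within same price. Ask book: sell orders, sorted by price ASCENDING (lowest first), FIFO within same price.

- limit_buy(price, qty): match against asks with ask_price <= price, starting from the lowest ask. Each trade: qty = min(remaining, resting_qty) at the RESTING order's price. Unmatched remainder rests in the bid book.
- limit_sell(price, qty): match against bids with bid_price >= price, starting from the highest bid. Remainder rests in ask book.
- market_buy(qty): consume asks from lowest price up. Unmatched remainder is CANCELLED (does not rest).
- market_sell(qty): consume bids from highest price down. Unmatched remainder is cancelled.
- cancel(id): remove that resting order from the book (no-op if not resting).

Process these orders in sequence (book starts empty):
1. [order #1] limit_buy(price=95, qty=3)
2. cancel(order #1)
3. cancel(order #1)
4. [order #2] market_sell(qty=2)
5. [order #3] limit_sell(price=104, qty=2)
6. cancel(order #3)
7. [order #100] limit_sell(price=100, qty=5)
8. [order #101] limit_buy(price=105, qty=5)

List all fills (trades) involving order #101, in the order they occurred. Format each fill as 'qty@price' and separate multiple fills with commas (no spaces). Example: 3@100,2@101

Answer: 5@100

Derivation:
After op 1 [order #1] limit_buy(price=95, qty=3): fills=none; bids=[#1:3@95] asks=[-]
After op 2 cancel(order #1): fills=none; bids=[-] asks=[-]
After op 3 cancel(order #1): fills=none; bids=[-] asks=[-]
After op 4 [order #2] market_sell(qty=2): fills=none; bids=[-] asks=[-]
After op 5 [order #3] limit_sell(price=104, qty=2): fills=none; bids=[-] asks=[#3:2@104]
After op 6 cancel(order #3): fills=none; bids=[-] asks=[-]
After op 7 [order #100] limit_sell(price=100, qty=5): fills=none; bids=[-] asks=[#100:5@100]
After op 8 [order #101] limit_buy(price=105, qty=5): fills=#101x#100:5@100; bids=[-] asks=[-]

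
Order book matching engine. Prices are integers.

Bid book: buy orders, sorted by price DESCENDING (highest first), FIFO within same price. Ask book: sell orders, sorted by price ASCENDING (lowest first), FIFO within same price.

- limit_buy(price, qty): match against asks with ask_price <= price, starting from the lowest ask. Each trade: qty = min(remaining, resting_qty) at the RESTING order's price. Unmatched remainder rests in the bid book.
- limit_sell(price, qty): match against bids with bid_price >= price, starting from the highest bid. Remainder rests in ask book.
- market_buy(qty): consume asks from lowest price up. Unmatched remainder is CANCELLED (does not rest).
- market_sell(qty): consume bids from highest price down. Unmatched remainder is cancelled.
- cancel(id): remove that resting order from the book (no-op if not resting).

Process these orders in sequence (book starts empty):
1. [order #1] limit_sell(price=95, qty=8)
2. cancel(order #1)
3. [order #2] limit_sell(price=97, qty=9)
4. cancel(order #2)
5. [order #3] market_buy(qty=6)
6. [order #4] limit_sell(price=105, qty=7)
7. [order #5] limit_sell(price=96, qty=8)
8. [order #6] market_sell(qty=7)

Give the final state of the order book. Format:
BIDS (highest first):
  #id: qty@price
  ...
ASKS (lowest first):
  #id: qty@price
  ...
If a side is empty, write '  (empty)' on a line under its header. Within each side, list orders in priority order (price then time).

Answer: BIDS (highest first):
  (empty)
ASKS (lowest first):
  #5: 8@96
  #4: 7@105

Derivation:
After op 1 [order #1] limit_sell(price=95, qty=8): fills=none; bids=[-] asks=[#1:8@95]
After op 2 cancel(order #1): fills=none; bids=[-] asks=[-]
After op 3 [order #2] limit_sell(price=97, qty=9): fills=none; bids=[-] asks=[#2:9@97]
After op 4 cancel(order #2): fills=none; bids=[-] asks=[-]
After op 5 [order #3] market_buy(qty=6): fills=none; bids=[-] asks=[-]
After op 6 [order #4] limit_sell(price=105, qty=7): fills=none; bids=[-] asks=[#4:7@105]
After op 7 [order #5] limit_sell(price=96, qty=8): fills=none; bids=[-] asks=[#5:8@96 #4:7@105]
After op 8 [order #6] market_sell(qty=7): fills=none; bids=[-] asks=[#5:8@96 #4:7@105]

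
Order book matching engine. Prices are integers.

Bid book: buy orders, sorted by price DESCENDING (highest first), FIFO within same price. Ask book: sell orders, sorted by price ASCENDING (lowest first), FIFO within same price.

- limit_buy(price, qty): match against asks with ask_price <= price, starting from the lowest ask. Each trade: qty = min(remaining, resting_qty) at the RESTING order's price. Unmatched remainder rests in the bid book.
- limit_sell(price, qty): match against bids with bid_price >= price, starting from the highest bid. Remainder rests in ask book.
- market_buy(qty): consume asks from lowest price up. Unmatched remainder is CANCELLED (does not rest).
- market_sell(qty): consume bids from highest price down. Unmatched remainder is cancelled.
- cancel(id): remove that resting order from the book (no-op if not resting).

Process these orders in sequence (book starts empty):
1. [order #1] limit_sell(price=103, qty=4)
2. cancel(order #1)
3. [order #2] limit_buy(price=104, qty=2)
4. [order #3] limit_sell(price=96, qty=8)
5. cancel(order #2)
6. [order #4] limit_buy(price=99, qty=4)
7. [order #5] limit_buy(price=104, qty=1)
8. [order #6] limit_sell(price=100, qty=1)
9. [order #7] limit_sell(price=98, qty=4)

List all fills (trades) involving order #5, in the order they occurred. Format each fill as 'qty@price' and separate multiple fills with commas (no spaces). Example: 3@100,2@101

Answer: 1@96

Derivation:
After op 1 [order #1] limit_sell(price=103, qty=4): fills=none; bids=[-] asks=[#1:4@103]
After op 2 cancel(order #1): fills=none; bids=[-] asks=[-]
After op 3 [order #2] limit_buy(price=104, qty=2): fills=none; bids=[#2:2@104] asks=[-]
After op 4 [order #3] limit_sell(price=96, qty=8): fills=#2x#3:2@104; bids=[-] asks=[#3:6@96]
After op 5 cancel(order #2): fills=none; bids=[-] asks=[#3:6@96]
After op 6 [order #4] limit_buy(price=99, qty=4): fills=#4x#3:4@96; bids=[-] asks=[#3:2@96]
After op 7 [order #5] limit_buy(price=104, qty=1): fills=#5x#3:1@96; bids=[-] asks=[#3:1@96]
After op 8 [order #6] limit_sell(price=100, qty=1): fills=none; bids=[-] asks=[#3:1@96 #6:1@100]
After op 9 [order #7] limit_sell(price=98, qty=4): fills=none; bids=[-] asks=[#3:1@96 #7:4@98 #6:1@100]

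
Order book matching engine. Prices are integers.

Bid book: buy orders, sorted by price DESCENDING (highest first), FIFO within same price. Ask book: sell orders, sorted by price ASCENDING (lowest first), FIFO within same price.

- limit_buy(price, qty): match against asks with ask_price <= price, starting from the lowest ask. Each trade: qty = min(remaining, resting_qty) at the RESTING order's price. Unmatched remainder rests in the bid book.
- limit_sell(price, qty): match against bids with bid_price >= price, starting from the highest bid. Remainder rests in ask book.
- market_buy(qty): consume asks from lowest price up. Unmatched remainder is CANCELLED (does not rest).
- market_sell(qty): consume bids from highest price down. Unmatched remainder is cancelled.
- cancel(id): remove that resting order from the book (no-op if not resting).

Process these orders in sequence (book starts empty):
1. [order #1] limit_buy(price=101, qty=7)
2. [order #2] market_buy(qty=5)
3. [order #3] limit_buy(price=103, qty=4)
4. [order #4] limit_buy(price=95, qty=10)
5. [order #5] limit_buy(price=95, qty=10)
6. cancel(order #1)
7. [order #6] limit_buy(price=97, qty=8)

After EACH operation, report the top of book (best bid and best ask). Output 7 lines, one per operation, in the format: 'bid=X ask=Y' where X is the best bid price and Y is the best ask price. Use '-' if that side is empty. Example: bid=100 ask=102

After op 1 [order #1] limit_buy(price=101, qty=7): fills=none; bids=[#1:7@101] asks=[-]
After op 2 [order #2] market_buy(qty=5): fills=none; bids=[#1:7@101] asks=[-]
After op 3 [order #3] limit_buy(price=103, qty=4): fills=none; bids=[#3:4@103 #1:7@101] asks=[-]
After op 4 [order #4] limit_buy(price=95, qty=10): fills=none; bids=[#3:4@103 #1:7@101 #4:10@95] asks=[-]
After op 5 [order #5] limit_buy(price=95, qty=10): fills=none; bids=[#3:4@103 #1:7@101 #4:10@95 #5:10@95] asks=[-]
After op 6 cancel(order #1): fills=none; bids=[#3:4@103 #4:10@95 #5:10@95] asks=[-]
After op 7 [order #6] limit_buy(price=97, qty=8): fills=none; bids=[#3:4@103 #6:8@97 #4:10@95 #5:10@95] asks=[-]

Answer: bid=101 ask=-
bid=101 ask=-
bid=103 ask=-
bid=103 ask=-
bid=103 ask=-
bid=103 ask=-
bid=103 ask=-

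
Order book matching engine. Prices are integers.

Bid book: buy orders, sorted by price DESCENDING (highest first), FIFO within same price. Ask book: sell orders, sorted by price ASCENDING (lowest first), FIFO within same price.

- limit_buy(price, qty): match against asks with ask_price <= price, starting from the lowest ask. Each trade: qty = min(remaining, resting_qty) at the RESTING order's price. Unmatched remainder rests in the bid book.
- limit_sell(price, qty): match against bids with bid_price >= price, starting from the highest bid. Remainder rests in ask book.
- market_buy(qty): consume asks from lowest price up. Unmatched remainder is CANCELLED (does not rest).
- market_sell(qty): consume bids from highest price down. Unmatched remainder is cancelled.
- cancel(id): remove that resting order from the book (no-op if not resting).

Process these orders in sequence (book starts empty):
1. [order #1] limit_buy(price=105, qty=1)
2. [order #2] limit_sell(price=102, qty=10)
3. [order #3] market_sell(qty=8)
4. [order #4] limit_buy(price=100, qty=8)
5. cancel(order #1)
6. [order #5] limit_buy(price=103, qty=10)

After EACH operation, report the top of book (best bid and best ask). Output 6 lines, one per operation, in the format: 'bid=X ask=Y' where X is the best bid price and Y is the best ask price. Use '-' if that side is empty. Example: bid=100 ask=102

After op 1 [order #1] limit_buy(price=105, qty=1): fills=none; bids=[#1:1@105] asks=[-]
After op 2 [order #2] limit_sell(price=102, qty=10): fills=#1x#2:1@105; bids=[-] asks=[#2:9@102]
After op 3 [order #3] market_sell(qty=8): fills=none; bids=[-] asks=[#2:9@102]
After op 4 [order #4] limit_buy(price=100, qty=8): fills=none; bids=[#4:8@100] asks=[#2:9@102]
After op 5 cancel(order #1): fills=none; bids=[#4:8@100] asks=[#2:9@102]
After op 6 [order #5] limit_buy(price=103, qty=10): fills=#5x#2:9@102; bids=[#5:1@103 #4:8@100] asks=[-]

Answer: bid=105 ask=-
bid=- ask=102
bid=- ask=102
bid=100 ask=102
bid=100 ask=102
bid=103 ask=-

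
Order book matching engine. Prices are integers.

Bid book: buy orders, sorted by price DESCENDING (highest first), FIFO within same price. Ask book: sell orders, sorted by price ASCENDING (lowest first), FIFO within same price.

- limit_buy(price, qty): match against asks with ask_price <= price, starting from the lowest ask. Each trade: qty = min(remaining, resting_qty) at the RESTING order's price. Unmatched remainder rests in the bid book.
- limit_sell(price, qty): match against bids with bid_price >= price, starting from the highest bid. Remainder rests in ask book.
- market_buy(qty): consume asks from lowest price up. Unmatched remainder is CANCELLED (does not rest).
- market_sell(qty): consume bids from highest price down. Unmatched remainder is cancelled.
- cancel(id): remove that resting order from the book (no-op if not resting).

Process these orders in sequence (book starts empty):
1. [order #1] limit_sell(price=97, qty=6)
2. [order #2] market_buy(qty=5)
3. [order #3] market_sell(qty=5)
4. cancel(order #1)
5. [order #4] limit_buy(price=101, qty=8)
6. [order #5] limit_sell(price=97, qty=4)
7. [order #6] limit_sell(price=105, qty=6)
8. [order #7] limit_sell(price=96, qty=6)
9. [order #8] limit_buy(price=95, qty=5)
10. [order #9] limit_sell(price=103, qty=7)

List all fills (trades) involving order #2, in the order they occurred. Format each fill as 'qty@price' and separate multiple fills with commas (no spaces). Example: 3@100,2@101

Answer: 5@97

Derivation:
After op 1 [order #1] limit_sell(price=97, qty=6): fills=none; bids=[-] asks=[#1:6@97]
After op 2 [order #2] market_buy(qty=5): fills=#2x#1:5@97; bids=[-] asks=[#1:1@97]
After op 3 [order #3] market_sell(qty=5): fills=none; bids=[-] asks=[#1:1@97]
After op 4 cancel(order #1): fills=none; bids=[-] asks=[-]
After op 5 [order #4] limit_buy(price=101, qty=8): fills=none; bids=[#4:8@101] asks=[-]
After op 6 [order #5] limit_sell(price=97, qty=4): fills=#4x#5:4@101; bids=[#4:4@101] asks=[-]
After op 7 [order #6] limit_sell(price=105, qty=6): fills=none; bids=[#4:4@101] asks=[#6:6@105]
After op 8 [order #7] limit_sell(price=96, qty=6): fills=#4x#7:4@101; bids=[-] asks=[#7:2@96 #6:6@105]
After op 9 [order #8] limit_buy(price=95, qty=5): fills=none; bids=[#8:5@95] asks=[#7:2@96 #6:6@105]
After op 10 [order #9] limit_sell(price=103, qty=7): fills=none; bids=[#8:5@95] asks=[#7:2@96 #9:7@103 #6:6@105]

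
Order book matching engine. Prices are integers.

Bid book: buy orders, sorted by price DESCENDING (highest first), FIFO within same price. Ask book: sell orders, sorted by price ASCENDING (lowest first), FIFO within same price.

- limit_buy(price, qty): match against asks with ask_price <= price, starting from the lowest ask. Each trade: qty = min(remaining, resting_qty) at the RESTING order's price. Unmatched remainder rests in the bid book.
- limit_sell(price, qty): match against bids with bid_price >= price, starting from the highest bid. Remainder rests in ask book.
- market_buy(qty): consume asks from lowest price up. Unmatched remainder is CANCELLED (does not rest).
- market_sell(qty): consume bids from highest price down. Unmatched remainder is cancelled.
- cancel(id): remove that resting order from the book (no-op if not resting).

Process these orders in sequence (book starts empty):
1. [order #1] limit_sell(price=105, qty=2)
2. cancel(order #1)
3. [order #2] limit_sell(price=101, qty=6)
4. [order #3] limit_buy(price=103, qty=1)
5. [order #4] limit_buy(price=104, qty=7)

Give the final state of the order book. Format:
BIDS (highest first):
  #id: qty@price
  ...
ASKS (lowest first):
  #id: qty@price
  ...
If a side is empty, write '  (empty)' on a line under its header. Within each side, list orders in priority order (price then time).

After op 1 [order #1] limit_sell(price=105, qty=2): fills=none; bids=[-] asks=[#1:2@105]
After op 2 cancel(order #1): fills=none; bids=[-] asks=[-]
After op 3 [order #2] limit_sell(price=101, qty=6): fills=none; bids=[-] asks=[#2:6@101]
After op 4 [order #3] limit_buy(price=103, qty=1): fills=#3x#2:1@101; bids=[-] asks=[#2:5@101]
After op 5 [order #4] limit_buy(price=104, qty=7): fills=#4x#2:5@101; bids=[#4:2@104] asks=[-]

Answer: BIDS (highest first):
  #4: 2@104
ASKS (lowest first):
  (empty)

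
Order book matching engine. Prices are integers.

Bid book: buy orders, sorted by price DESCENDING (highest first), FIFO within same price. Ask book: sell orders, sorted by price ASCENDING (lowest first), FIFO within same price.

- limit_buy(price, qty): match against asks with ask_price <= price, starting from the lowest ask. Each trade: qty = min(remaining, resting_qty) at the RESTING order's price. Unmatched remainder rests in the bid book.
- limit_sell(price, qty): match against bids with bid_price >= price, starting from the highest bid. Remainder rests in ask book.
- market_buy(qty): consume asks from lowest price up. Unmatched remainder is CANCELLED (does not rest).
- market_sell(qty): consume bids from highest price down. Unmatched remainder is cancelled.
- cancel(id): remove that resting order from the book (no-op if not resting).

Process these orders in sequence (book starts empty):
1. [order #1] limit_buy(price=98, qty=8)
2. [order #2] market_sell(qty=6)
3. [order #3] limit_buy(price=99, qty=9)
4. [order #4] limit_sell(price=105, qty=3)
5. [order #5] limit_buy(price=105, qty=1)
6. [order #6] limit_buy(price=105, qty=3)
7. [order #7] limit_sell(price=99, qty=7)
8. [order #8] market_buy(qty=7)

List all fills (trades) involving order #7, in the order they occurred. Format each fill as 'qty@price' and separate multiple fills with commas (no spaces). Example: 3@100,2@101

After op 1 [order #1] limit_buy(price=98, qty=8): fills=none; bids=[#1:8@98] asks=[-]
After op 2 [order #2] market_sell(qty=6): fills=#1x#2:6@98; bids=[#1:2@98] asks=[-]
After op 3 [order #3] limit_buy(price=99, qty=9): fills=none; bids=[#3:9@99 #1:2@98] asks=[-]
After op 4 [order #4] limit_sell(price=105, qty=3): fills=none; bids=[#3:9@99 #1:2@98] asks=[#4:3@105]
After op 5 [order #5] limit_buy(price=105, qty=1): fills=#5x#4:1@105; bids=[#3:9@99 #1:2@98] asks=[#4:2@105]
After op 6 [order #6] limit_buy(price=105, qty=3): fills=#6x#4:2@105; bids=[#6:1@105 #3:9@99 #1:2@98] asks=[-]
After op 7 [order #7] limit_sell(price=99, qty=7): fills=#6x#7:1@105 #3x#7:6@99; bids=[#3:3@99 #1:2@98] asks=[-]
After op 8 [order #8] market_buy(qty=7): fills=none; bids=[#3:3@99 #1:2@98] asks=[-]

Answer: 1@105,6@99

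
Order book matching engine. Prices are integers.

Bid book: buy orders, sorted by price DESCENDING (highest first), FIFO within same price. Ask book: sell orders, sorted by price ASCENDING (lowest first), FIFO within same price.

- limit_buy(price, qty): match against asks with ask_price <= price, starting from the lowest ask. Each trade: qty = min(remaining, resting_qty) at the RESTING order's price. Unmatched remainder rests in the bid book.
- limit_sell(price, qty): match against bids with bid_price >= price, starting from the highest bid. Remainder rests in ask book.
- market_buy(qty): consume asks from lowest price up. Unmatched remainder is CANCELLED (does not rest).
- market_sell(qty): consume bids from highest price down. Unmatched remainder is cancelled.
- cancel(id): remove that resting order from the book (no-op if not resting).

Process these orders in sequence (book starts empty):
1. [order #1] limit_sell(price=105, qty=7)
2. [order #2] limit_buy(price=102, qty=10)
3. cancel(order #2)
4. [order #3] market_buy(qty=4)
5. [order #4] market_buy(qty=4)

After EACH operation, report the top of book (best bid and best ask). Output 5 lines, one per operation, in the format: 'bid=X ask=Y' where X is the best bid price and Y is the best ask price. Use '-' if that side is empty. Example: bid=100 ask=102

Answer: bid=- ask=105
bid=102 ask=105
bid=- ask=105
bid=- ask=105
bid=- ask=-

Derivation:
After op 1 [order #1] limit_sell(price=105, qty=7): fills=none; bids=[-] asks=[#1:7@105]
After op 2 [order #2] limit_buy(price=102, qty=10): fills=none; bids=[#2:10@102] asks=[#1:7@105]
After op 3 cancel(order #2): fills=none; bids=[-] asks=[#1:7@105]
After op 4 [order #3] market_buy(qty=4): fills=#3x#1:4@105; bids=[-] asks=[#1:3@105]
After op 5 [order #4] market_buy(qty=4): fills=#4x#1:3@105; bids=[-] asks=[-]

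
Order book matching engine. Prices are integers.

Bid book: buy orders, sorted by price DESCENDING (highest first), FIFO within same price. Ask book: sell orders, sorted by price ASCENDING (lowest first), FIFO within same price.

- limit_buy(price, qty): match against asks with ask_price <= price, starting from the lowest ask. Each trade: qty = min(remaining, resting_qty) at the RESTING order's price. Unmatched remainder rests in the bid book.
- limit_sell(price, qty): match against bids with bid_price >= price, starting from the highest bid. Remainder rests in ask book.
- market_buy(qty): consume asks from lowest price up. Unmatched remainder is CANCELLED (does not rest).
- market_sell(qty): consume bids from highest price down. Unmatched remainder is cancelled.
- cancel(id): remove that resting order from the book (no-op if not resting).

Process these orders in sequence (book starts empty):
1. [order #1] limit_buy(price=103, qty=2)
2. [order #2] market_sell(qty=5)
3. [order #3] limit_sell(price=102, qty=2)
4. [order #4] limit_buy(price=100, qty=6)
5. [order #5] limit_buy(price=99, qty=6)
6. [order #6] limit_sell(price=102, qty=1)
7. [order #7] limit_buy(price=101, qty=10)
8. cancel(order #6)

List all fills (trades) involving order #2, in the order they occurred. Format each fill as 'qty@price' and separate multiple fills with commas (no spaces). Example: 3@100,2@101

Answer: 2@103

Derivation:
After op 1 [order #1] limit_buy(price=103, qty=2): fills=none; bids=[#1:2@103] asks=[-]
After op 2 [order #2] market_sell(qty=5): fills=#1x#2:2@103; bids=[-] asks=[-]
After op 3 [order #3] limit_sell(price=102, qty=2): fills=none; bids=[-] asks=[#3:2@102]
After op 4 [order #4] limit_buy(price=100, qty=6): fills=none; bids=[#4:6@100] asks=[#3:2@102]
After op 5 [order #5] limit_buy(price=99, qty=6): fills=none; bids=[#4:6@100 #5:6@99] asks=[#3:2@102]
After op 6 [order #6] limit_sell(price=102, qty=1): fills=none; bids=[#4:6@100 #5:6@99] asks=[#3:2@102 #6:1@102]
After op 7 [order #7] limit_buy(price=101, qty=10): fills=none; bids=[#7:10@101 #4:6@100 #5:6@99] asks=[#3:2@102 #6:1@102]
After op 8 cancel(order #6): fills=none; bids=[#7:10@101 #4:6@100 #5:6@99] asks=[#3:2@102]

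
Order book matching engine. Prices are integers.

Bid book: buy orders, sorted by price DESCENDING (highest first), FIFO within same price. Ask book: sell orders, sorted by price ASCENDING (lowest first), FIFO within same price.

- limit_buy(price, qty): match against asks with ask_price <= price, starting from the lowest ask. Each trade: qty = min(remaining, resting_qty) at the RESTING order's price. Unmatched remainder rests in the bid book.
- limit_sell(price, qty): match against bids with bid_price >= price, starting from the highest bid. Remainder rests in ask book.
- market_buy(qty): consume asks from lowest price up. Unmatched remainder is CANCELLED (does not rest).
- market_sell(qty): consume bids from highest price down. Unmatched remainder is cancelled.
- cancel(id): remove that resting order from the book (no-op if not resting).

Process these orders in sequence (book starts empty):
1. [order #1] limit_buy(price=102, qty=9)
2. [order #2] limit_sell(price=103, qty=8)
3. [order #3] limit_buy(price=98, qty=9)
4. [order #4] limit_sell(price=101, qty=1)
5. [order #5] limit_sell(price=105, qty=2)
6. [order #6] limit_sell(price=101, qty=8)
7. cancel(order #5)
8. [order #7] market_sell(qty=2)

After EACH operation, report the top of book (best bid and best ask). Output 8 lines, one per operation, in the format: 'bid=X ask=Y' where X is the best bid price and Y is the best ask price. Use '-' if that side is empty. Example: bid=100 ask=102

Answer: bid=102 ask=-
bid=102 ask=103
bid=102 ask=103
bid=102 ask=103
bid=102 ask=103
bid=98 ask=103
bid=98 ask=103
bid=98 ask=103

Derivation:
After op 1 [order #1] limit_buy(price=102, qty=9): fills=none; bids=[#1:9@102] asks=[-]
After op 2 [order #2] limit_sell(price=103, qty=8): fills=none; bids=[#1:9@102] asks=[#2:8@103]
After op 3 [order #3] limit_buy(price=98, qty=9): fills=none; bids=[#1:9@102 #3:9@98] asks=[#2:8@103]
After op 4 [order #4] limit_sell(price=101, qty=1): fills=#1x#4:1@102; bids=[#1:8@102 #3:9@98] asks=[#2:8@103]
After op 5 [order #5] limit_sell(price=105, qty=2): fills=none; bids=[#1:8@102 #3:9@98] asks=[#2:8@103 #5:2@105]
After op 6 [order #6] limit_sell(price=101, qty=8): fills=#1x#6:8@102; bids=[#3:9@98] asks=[#2:8@103 #5:2@105]
After op 7 cancel(order #5): fills=none; bids=[#3:9@98] asks=[#2:8@103]
After op 8 [order #7] market_sell(qty=2): fills=#3x#7:2@98; bids=[#3:7@98] asks=[#2:8@103]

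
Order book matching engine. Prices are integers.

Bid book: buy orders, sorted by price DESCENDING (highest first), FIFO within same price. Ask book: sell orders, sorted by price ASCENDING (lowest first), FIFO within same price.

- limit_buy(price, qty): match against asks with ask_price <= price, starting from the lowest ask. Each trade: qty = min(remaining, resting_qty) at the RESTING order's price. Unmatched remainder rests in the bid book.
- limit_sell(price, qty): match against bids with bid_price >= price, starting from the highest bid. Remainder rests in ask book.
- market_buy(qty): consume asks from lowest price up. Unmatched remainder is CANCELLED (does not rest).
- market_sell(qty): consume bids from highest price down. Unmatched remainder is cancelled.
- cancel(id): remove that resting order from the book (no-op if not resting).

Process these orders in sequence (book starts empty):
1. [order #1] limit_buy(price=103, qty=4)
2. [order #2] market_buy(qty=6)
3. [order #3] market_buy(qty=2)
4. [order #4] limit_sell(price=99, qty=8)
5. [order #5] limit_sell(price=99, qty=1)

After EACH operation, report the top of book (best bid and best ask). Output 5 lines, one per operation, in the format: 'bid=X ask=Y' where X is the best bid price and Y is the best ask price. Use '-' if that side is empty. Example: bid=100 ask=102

After op 1 [order #1] limit_buy(price=103, qty=4): fills=none; bids=[#1:4@103] asks=[-]
After op 2 [order #2] market_buy(qty=6): fills=none; bids=[#1:4@103] asks=[-]
After op 3 [order #3] market_buy(qty=2): fills=none; bids=[#1:4@103] asks=[-]
After op 4 [order #4] limit_sell(price=99, qty=8): fills=#1x#4:4@103; bids=[-] asks=[#4:4@99]
After op 5 [order #5] limit_sell(price=99, qty=1): fills=none; bids=[-] asks=[#4:4@99 #5:1@99]

Answer: bid=103 ask=-
bid=103 ask=-
bid=103 ask=-
bid=- ask=99
bid=- ask=99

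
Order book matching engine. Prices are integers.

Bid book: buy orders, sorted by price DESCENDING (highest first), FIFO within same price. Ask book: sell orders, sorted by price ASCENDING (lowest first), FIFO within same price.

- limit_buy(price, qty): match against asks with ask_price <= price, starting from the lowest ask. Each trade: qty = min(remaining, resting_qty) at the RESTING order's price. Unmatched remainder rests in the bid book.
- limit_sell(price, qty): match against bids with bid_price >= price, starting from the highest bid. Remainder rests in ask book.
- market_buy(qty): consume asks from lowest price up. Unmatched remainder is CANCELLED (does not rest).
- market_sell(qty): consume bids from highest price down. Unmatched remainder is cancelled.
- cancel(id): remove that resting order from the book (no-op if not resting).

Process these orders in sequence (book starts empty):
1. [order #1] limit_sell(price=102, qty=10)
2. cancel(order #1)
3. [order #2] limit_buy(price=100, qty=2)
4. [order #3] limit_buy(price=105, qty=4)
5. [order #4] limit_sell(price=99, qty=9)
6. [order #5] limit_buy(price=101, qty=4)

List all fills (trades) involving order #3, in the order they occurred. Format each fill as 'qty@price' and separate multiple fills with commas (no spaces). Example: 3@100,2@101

After op 1 [order #1] limit_sell(price=102, qty=10): fills=none; bids=[-] asks=[#1:10@102]
After op 2 cancel(order #1): fills=none; bids=[-] asks=[-]
After op 3 [order #2] limit_buy(price=100, qty=2): fills=none; bids=[#2:2@100] asks=[-]
After op 4 [order #3] limit_buy(price=105, qty=4): fills=none; bids=[#3:4@105 #2:2@100] asks=[-]
After op 5 [order #4] limit_sell(price=99, qty=9): fills=#3x#4:4@105 #2x#4:2@100; bids=[-] asks=[#4:3@99]
After op 6 [order #5] limit_buy(price=101, qty=4): fills=#5x#4:3@99; bids=[#5:1@101] asks=[-]

Answer: 4@105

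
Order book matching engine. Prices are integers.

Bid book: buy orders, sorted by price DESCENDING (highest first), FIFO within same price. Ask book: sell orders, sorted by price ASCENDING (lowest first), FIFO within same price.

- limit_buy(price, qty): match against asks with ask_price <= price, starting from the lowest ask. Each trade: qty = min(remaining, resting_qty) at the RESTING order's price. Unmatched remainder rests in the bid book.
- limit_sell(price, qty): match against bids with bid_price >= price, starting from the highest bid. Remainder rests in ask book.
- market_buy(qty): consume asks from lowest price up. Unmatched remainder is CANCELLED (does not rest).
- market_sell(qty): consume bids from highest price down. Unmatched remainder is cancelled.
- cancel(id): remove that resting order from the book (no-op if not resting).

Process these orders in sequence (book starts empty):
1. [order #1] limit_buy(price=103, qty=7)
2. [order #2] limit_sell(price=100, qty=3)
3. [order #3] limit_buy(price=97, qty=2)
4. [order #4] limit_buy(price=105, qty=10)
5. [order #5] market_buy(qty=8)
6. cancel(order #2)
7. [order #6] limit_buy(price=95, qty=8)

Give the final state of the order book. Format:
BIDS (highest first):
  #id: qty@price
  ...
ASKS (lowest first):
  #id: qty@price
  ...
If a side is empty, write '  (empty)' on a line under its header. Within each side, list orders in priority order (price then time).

Answer: BIDS (highest first):
  #4: 10@105
  #1: 4@103
  #3: 2@97
  #6: 8@95
ASKS (lowest first):
  (empty)

Derivation:
After op 1 [order #1] limit_buy(price=103, qty=7): fills=none; bids=[#1:7@103] asks=[-]
After op 2 [order #2] limit_sell(price=100, qty=3): fills=#1x#2:3@103; bids=[#1:4@103] asks=[-]
After op 3 [order #3] limit_buy(price=97, qty=2): fills=none; bids=[#1:4@103 #3:2@97] asks=[-]
After op 4 [order #4] limit_buy(price=105, qty=10): fills=none; bids=[#4:10@105 #1:4@103 #3:2@97] asks=[-]
After op 5 [order #5] market_buy(qty=8): fills=none; bids=[#4:10@105 #1:4@103 #3:2@97] asks=[-]
After op 6 cancel(order #2): fills=none; bids=[#4:10@105 #1:4@103 #3:2@97] asks=[-]
After op 7 [order #6] limit_buy(price=95, qty=8): fills=none; bids=[#4:10@105 #1:4@103 #3:2@97 #6:8@95] asks=[-]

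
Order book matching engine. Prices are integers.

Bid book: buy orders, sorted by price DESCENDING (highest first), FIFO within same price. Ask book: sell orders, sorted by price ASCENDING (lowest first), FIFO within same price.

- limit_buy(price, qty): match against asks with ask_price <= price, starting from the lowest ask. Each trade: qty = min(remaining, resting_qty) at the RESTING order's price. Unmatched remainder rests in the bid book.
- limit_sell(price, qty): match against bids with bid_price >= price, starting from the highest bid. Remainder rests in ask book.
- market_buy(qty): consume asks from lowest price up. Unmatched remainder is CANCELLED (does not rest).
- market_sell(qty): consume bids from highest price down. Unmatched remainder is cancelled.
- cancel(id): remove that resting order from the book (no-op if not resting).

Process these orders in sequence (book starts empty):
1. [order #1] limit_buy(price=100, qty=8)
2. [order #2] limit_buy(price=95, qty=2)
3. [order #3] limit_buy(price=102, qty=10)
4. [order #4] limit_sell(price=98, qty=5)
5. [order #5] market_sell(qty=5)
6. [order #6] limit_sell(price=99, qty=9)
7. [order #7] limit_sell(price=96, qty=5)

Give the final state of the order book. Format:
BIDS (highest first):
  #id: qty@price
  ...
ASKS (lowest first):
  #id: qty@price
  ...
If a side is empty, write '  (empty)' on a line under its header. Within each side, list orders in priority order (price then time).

Answer: BIDS (highest first):
  #2: 2@95
ASKS (lowest first):
  #7: 5@96
  #6: 1@99

Derivation:
After op 1 [order #1] limit_buy(price=100, qty=8): fills=none; bids=[#1:8@100] asks=[-]
After op 2 [order #2] limit_buy(price=95, qty=2): fills=none; bids=[#1:8@100 #2:2@95] asks=[-]
After op 3 [order #3] limit_buy(price=102, qty=10): fills=none; bids=[#3:10@102 #1:8@100 #2:2@95] asks=[-]
After op 4 [order #4] limit_sell(price=98, qty=5): fills=#3x#4:5@102; bids=[#3:5@102 #1:8@100 #2:2@95] asks=[-]
After op 5 [order #5] market_sell(qty=5): fills=#3x#5:5@102; bids=[#1:8@100 #2:2@95] asks=[-]
After op 6 [order #6] limit_sell(price=99, qty=9): fills=#1x#6:8@100; bids=[#2:2@95] asks=[#6:1@99]
After op 7 [order #7] limit_sell(price=96, qty=5): fills=none; bids=[#2:2@95] asks=[#7:5@96 #6:1@99]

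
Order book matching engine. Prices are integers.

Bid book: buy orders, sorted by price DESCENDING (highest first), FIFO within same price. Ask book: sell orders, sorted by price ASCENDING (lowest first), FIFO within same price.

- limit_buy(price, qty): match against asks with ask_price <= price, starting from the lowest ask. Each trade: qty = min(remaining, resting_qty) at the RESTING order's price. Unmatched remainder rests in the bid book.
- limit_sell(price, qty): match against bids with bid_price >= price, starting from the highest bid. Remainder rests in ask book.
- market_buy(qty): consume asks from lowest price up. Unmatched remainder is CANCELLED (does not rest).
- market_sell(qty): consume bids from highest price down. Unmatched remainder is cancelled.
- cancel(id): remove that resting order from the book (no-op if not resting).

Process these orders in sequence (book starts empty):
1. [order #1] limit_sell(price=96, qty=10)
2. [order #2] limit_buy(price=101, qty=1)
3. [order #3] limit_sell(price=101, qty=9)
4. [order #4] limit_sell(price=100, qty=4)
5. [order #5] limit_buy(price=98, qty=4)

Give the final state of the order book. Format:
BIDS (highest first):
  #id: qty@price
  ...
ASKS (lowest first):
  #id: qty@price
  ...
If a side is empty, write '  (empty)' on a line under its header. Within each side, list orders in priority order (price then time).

Answer: BIDS (highest first):
  (empty)
ASKS (lowest first):
  #1: 5@96
  #4: 4@100
  #3: 9@101

Derivation:
After op 1 [order #1] limit_sell(price=96, qty=10): fills=none; bids=[-] asks=[#1:10@96]
After op 2 [order #2] limit_buy(price=101, qty=1): fills=#2x#1:1@96; bids=[-] asks=[#1:9@96]
After op 3 [order #3] limit_sell(price=101, qty=9): fills=none; bids=[-] asks=[#1:9@96 #3:9@101]
After op 4 [order #4] limit_sell(price=100, qty=4): fills=none; bids=[-] asks=[#1:9@96 #4:4@100 #3:9@101]
After op 5 [order #5] limit_buy(price=98, qty=4): fills=#5x#1:4@96; bids=[-] asks=[#1:5@96 #4:4@100 #3:9@101]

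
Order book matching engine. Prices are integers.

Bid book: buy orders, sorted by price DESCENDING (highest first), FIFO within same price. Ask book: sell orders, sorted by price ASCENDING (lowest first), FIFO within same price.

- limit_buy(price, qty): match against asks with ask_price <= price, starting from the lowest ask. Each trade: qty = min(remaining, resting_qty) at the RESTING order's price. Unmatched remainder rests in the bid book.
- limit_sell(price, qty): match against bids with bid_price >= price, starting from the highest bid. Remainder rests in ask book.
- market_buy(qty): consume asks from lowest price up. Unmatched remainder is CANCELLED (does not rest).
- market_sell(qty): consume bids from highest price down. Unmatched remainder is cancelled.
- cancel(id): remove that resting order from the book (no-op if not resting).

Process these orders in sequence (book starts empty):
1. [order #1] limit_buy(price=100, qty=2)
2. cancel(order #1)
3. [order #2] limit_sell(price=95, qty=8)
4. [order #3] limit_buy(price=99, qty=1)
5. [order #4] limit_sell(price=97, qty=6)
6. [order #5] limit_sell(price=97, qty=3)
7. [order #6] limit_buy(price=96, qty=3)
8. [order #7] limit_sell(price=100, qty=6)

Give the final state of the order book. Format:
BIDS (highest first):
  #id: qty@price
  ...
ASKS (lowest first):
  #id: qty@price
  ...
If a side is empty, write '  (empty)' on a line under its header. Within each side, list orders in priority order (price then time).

After op 1 [order #1] limit_buy(price=100, qty=2): fills=none; bids=[#1:2@100] asks=[-]
After op 2 cancel(order #1): fills=none; bids=[-] asks=[-]
After op 3 [order #2] limit_sell(price=95, qty=8): fills=none; bids=[-] asks=[#2:8@95]
After op 4 [order #3] limit_buy(price=99, qty=1): fills=#3x#2:1@95; bids=[-] asks=[#2:7@95]
After op 5 [order #4] limit_sell(price=97, qty=6): fills=none; bids=[-] asks=[#2:7@95 #4:6@97]
After op 6 [order #5] limit_sell(price=97, qty=3): fills=none; bids=[-] asks=[#2:7@95 #4:6@97 #5:3@97]
After op 7 [order #6] limit_buy(price=96, qty=3): fills=#6x#2:3@95; bids=[-] asks=[#2:4@95 #4:6@97 #5:3@97]
After op 8 [order #7] limit_sell(price=100, qty=6): fills=none; bids=[-] asks=[#2:4@95 #4:6@97 #5:3@97 #7:6@100]

Answer: BIDS (highest first):
  (empty)
ASKS (lowest first):
  #2: 4@95
  #4: 6@97
  #5: 3@97
  #7: 6@100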